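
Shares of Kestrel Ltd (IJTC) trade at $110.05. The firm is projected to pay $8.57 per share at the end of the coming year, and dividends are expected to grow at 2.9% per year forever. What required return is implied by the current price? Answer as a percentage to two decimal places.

Rearranging the constant-growth DDM: r = D₁/P₀ + g.
r = 8.5700 / 110.05 + 0.029 = 0.07787 + 0.029 = 0.10687

10.69%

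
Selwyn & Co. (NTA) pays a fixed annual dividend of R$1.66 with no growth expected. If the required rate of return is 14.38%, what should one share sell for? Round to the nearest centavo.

Zero-growth DDM (perpetuity): P₀ = D/r = 1.66 / 0.1438 = 11.5438

R$11.54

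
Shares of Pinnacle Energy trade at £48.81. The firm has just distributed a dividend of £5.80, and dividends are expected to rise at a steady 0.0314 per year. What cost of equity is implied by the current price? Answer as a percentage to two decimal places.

15.40%

Rearranging the constant-growth DDM: r = D₁/P₀ + g.
D₁ = 5.80 × (1 + 0.0314) = 5.9821.
r = 5.9821 / 48.81 + 0.0314 = 0.12256 + 0.0314 = 0.15396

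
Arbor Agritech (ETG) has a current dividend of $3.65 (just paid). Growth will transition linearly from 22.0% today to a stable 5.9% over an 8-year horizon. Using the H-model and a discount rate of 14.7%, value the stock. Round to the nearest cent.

$70.64

H-model: P₀ = D₀[(1+g_L) + H(g_S−g_L)]/(r−g_L), with H = 8/2 = 4.
P₀ = 3.65 × [(1+0.059) + 4×(0.22−0.059)] / (0.147−0.059)
   = 3.65 × 1.7030 / 0.088 = 70.6358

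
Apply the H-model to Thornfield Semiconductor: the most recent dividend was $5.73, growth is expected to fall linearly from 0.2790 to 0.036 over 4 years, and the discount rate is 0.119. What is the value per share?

H-model: P₀ = D₀[(1+g_L) + H(g_S−g_L)]/(r−g_L), with H = 4/2 = 2.
P₀ = 5.73 × [(1+0.036) + 2×(0.279−0.036)] / (0.119−0.036)
   = 5.73 × 1.5220 / 0.083 = 105.0730

$105.07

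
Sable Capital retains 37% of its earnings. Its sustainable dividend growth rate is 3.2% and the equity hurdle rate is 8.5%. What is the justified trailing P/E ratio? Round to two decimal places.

12.27

Payout ratio b = 1 − 0.37 = 0.63.
Justified trailing P/E = b(1+g)/(r−g) = 0.63×(1+0.032)/(0.085−0.032) = 12.2672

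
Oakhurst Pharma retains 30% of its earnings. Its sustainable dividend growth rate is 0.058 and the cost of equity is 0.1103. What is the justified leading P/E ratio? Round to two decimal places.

13.38

Payout ratio b = 1 − 0.30 = 0.70.
Justified leading P/E = b/(r−g) = 0.70/(0.1103−0.058) = 13.3843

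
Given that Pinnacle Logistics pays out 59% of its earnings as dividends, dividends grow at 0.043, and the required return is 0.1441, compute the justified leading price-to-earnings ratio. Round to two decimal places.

Justified leading P/E = b/(r−g) = 0.59/(0.1441−0.043) = 5.8358

5.84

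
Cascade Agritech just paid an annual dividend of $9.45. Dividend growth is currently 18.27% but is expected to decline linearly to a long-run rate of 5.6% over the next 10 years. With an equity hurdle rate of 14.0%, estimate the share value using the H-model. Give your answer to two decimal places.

$190.07

H-model: P₀ = D₀[(1+g_L) + H(g_S−g_L)]/(r−g_L), with H = 10/2 = 5.
P₀ = 9.45 × [(1+0.056) + 5×(0.1827−0.056)] / (0.14−0.056)
   = 9.45 × 1.6895 / 0.084 = 190.0687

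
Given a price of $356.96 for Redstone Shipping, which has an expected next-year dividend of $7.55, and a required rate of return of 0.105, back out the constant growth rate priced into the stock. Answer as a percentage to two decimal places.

From P₀ = D₁/(r − g), the implied growth is g = r − D₁/P₀.
g = 0.105 − 7.55/356.96 = 0.105 − 0.02115 = 0.08385

8.38%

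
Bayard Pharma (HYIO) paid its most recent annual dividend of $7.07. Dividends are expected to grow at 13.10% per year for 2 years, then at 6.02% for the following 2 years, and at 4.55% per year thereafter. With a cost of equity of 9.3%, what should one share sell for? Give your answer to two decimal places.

$186.12

Three-stage DDM. Project D₁…D_4; terminal Gordon value at t=4 with g = 0.0455; discount at r = 0.093.
D_1 = 7.9962
D_2 = 9.0437
D_3 = 9.5881
D_4 = 10.1653
TV_4 = 10.6278/(0.093−0.0455) = 223.7436
P₀ = Σ Dₜ/(1+r)ᵗ + TV_4/(1+r)^4 = 186.1241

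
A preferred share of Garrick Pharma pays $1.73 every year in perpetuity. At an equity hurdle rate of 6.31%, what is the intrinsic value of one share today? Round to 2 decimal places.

$27.42

Zero-growth DDM (perpetuity): P₀ = D/r = 1.73 / 0.0631 = 27.4168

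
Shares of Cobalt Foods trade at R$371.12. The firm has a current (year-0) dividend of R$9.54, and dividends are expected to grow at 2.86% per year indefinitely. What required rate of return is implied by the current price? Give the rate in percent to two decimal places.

Rearranging the constant-growth DDM: r = D₁/P₀ + g.
D₁ = 9.54 × (1 + 0.0286) = 9.8128.
r = 9.8128 / 371.12 + 0.0286 = 0.02644 + 0.0286 = 0.05504

5.50%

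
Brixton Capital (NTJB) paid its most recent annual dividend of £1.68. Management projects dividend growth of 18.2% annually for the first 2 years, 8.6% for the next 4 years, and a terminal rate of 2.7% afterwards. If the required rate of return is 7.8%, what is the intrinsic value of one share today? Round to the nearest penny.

Three-stage DDM. Project D₁…D_6; terminal Gordon value at t=6 with g = 0.027; discount at r = 0.078.
D_1 = 1.9858
D_2 = 2.3472
D_3 = 2.5490
D_4 = 2.7682
D_5 = 3.0063
D_6 = 3.2649
TV_6 = 3.3530/(0.078−0.027) = 65.7452
P₀ = Σ Dₜ/(1+r)ᵗ + TV_6/(1+r)^6 = 53.9860

£53.99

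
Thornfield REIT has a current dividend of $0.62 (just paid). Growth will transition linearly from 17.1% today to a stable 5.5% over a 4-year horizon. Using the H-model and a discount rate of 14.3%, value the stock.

$9.07

H-model: P₀ = D₀[(1+g_L) + H(g_S−g_L)]/(r−g_L), with H = 4/2 = 2.
P₀ = 0.62 × [(1+0.055) + 2×(0.171−0.055)] / (0.143−0.055)
   = 0.62 × 1.2870 / 0.088 = 9.0675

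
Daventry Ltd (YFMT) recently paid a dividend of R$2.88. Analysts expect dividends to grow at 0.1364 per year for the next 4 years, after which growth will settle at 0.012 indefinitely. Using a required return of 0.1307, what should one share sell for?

Two-stage DDM. Project D₁…D_4 at 0.1364, terminal growth 0.012, discount at r = 0.1307.
D_1 = 3.2728
D_2 = 3.7192
D_3 = 4.2266
D_4 = 4.8031
Terminal value at t=4: TV = D_5/(r−g) = 4.8607/(0.1307−0.012) = 40.9494
P₀ = 3.2728/(1+0.1307)^1 + 3.7192/(1+0.1307)^2 + 4.2266/(1+0.1307)^3 + 4.8031/(1+0.1307)^4 + 40.9494/(1+0.1307)^4 = 36.7188

R$36.72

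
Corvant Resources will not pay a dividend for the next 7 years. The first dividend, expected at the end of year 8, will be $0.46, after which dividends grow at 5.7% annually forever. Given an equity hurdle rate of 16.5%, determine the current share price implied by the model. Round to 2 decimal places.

$1.46

Deferred-dividend DDM. At t=7 the remaining stream is a growing perpetuity with first payment D_8 = 0.46.
V_7 = D_8/(r−g) = 0.46/(0.165−0.057) = 4.2593
P₀ = V_7/(1+r)^7 = 4.2593/(1+0.165)^7 = 1.4624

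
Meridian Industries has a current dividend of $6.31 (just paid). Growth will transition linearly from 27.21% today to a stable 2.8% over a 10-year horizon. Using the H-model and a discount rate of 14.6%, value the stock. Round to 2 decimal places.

$120.24

H-model: P₀ = D₀[(1+g_L) + H(g_S−g_L)]/(r−g_L), with H = 10/2 = 5.
P₀ = 6.31 × [(1+0.028) + 5×(0.2721−0.028)] / (0.146−0.028)
   = 6.31 × 2.2485 / 0.118 = 120.2376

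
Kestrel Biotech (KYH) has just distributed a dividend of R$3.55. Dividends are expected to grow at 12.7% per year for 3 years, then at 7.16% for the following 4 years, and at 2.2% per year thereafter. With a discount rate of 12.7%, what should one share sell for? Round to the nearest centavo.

R$51.43

Three-stage DDM. Project D₁…D_7; terminal Gordon value at t=7 with g = 0.022; discount at r = 0.127.
D_1 = 4.0008
D_2 = 4.5090
D_3 = 5.0816
D_4 = 5.4454
D_5 = 5.8353
D_6 = 6.2531
D_7 = 6.7009
TV_7 = 6.8483/(0.127−0.022) = 65.2218
P₀ = Σ Dₜ/(1+r)ᵗ + TV_7/(1+r)^7 = 51.4325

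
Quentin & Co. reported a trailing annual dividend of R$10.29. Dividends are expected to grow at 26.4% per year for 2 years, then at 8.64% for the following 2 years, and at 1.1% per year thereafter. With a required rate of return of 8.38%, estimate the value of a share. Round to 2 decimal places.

R$249.39

Three-stage DDM. Project D₁…D_4; terminal Gordon value at t=4 with g = 0.011; discount at r = 0.0838.
D_1 = 13.0066
D_2 = 16.4403
D_3 = 17.8607
D_4 = 19.4039
TV_4 = 19.6173/(0.0838−0.011) = 269.4690
P₀ = Σ Dₜ/(1+r)ᵗ + TV_4/(1+r)^4 = 249.3949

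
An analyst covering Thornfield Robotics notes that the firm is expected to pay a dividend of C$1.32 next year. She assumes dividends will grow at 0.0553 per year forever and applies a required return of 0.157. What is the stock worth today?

C$12.98

Gordon growth model: P₀ = D₁/(r − g), with D₁ = 1.32 given directly.
P₀ = 1.3200 / (0.157 − 0.0553) = 1.3200 / 0.1017 = 12.9794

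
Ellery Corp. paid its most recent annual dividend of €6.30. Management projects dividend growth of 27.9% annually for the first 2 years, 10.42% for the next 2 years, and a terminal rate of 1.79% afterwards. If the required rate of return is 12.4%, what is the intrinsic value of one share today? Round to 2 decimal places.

Three-stage DDM. Project D₁…D_4; terminal Gordon value at t=4 with g = 0.0179; discount at r = 0.124.
D_1 = 8.0577
D_2 = 10.3058
D_3 = 11.3797
D_4 = 12.5654
TV_4 = 12.7903/(0.124−0.0179) = 120.5499
P₀ = Σ Dₜ/(1+r)ᵗ + TV_4/(1+r)^4 = 106.7391

€106.74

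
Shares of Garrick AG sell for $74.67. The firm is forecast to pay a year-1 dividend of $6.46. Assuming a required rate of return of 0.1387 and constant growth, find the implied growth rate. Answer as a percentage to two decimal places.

5.22%

From P₀ = D₁/(r − g), the implied growth is g = r − D₁/P₀.
g = 0.1387 − 6.46/74.67 = 0.1387 − 0.08651 = 0.05219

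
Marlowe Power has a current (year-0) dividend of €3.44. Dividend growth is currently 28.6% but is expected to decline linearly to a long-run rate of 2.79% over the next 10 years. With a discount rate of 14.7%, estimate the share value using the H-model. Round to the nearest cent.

H-model: P₀ = D₀[(1+g_L) + H(g_S−g_L)]/(r−g_L), with H = 10/2 = 5.
P₀ = 3.44 × [(1+0.0279) + 5×(0.286−0.0279)] / (0.147−0.0279)
   = 3.44 × 2.3184 / 0.1191 = 66.9630

€66.96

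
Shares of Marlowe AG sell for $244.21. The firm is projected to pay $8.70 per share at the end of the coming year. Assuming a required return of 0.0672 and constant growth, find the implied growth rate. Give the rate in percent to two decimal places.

From P₀ = D₁/(r − g), the implied growth is g = r − D₁/P₀.
g = 0.0672 − 8.70/244.21 = 0.0672 − 0.03563 = 0.03157

3.16%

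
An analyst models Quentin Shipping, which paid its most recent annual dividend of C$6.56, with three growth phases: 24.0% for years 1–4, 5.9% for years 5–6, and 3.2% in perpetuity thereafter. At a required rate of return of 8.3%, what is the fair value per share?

Three-stage DDM. Project D₁…D_6; terminal Gordon value at t=6 with g = 0.032; discount at r = 0.083.
D_1 = 8.1344
D_2 = 10.0867
D_3 = 12.5075
D_4 = 15.5092
D_5 = 16.4243
D_6 = 17.3933
TV_6 = 17.9499/(0.083−0.032) = 351.9590
P₀ = Σ Dₜ/(1+r)ᵗ + TV_6/(1+r)^6 = 277.1682

C$277.17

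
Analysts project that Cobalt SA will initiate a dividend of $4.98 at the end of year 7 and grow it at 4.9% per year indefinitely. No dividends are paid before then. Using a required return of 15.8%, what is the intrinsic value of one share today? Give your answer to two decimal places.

$18.95

Deferred-dividend DDM. At t=6 the remaining stream is a growing perpetuity with first payment D_7 = 4.98.
V_6 = D_7/(r−g) = 4.98/(0.158−0.049) = 45.6881
P₀ = V_6/(1+r)^6 = 45.6881/(1+0.158)^6 = 18.9475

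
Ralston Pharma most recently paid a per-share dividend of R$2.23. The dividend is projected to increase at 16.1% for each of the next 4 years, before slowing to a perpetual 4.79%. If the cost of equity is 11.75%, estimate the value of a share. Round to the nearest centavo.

Two-stage DDM. Project D₁…D_4 at 0.161, terminal growth 0.0479, discount at r = 0.1175.
D_1 = 2.5890
D_2 = 3.0059
D_3 = 3.4898
D_4 = 4.0517
Terminal value at t=4: TV = D_5/(r−g) = 4.2457/(0.1175−0.0479) = 61.0020
P₀ = 2.5890/(1+0.1175)^1 + 3.0059/(1+0.1175)^2 + 3.4898/(1+0.1175)^3 + 4.0517/(1+0.1175)^4 + 61.0020/(1+0.1175)^4 = 48.9385

R$48.94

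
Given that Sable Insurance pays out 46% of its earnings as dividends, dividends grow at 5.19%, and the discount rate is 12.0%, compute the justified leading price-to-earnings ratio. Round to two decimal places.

6.75

Justified leading P/E = b/(r−g) = 0.46/(0.12−0.0519) = 6.7548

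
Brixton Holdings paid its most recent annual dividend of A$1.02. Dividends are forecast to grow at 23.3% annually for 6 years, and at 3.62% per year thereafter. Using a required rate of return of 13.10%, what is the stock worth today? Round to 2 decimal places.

A$27.09

Two-stage DDM. Project D₁…D_6 at 0.233, terminal growth 0.0362, discount at r = 0.131.
D_1 = 1.2577
D_2 = 1.5507
D_3 = 1.9120
D_4 = 2.3575
D_5 = 2.9068
D_6 = 3.5841
Terminal value at t=6: TV = D_7/(r−g) = 3.7138/(0.131−0.0362) = 39.1754
P₀ = 1.2577/(1+0.131)^1 + 1.5507/(1+0.131)^2 + 1.9120/(1+0.131)^3 + 2.3575/(1+0.131)^4 + 2.9068/(1+0.131)^5 + 3.5841/(1+0.131)^6 + 39.1754/(1+0.131)^6 = 27.0869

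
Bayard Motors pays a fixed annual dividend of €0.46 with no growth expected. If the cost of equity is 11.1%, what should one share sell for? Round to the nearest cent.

Zero-growth DDM (perpetuity): P₀ = D/r = 0.46 / 0.111 = 4.1441

€4.14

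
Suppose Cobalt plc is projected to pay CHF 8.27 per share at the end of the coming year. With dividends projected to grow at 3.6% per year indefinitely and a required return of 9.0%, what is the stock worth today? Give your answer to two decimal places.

CHF 153.15

Gordon growth model: P₀ = D₁/(r − g), with D₁ = 8.27 given directly.
P₀ = 8.2700 / (0.09 − 0.036) = 8.2700 / 0.054 = 153.1481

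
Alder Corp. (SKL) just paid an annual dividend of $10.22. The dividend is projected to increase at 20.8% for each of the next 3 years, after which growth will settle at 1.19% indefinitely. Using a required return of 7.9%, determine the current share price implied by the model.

Two-stage DDM. Project D₁…D_3 at 0.208, terminal growth 0.0119, discount at r = 0.079.
D_1 = 12.3458
D_2 = 14.9137
D_3 = 18.0157
Terminal value at t=3: TV = D_4/(r−g) = 18.2301/(0.079−0.0119) = 271.6857
P₀ = 12.3458/(1+0.079)^1 + 14.9137/(1+0.079)^2 + 18.0157/(1+0.079)^3 + 271.6857/(1+0.079)^3 = 254.8660

$254.87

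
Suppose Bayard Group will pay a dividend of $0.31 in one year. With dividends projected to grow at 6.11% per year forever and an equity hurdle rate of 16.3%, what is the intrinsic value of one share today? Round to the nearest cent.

Gordon growth model: P₀ = D₁/(r − g), with D₁ = 0.31 given directly.
P₀ = 0.3100 / (0.163 − 0.0611) = 0.3100 / 0.1019 = 3.0422

$3.04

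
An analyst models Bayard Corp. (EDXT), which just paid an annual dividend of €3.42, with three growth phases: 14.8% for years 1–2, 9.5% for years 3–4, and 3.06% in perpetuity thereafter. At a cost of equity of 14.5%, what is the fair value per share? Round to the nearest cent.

€41.62

Three-stage DDM. Project D₁…D_4; terminal Gordon value at t=4 with g = 0.0306; discount at r = 0.145.
D_1 = 3.9262
D_2 = 4.5072
D_3 = 4.9354
D_4 = 5.4043
TV_4 = 5.5697/(0.145−0.0306) = 48.6858
P₀ = Σ Dₜ/(1+r)ᵗ + TV_4/(1+r)^4 = 41.6246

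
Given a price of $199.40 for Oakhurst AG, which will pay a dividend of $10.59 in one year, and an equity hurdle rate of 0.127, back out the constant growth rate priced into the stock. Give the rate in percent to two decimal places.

7.39%

From P₀ = D₁/(r − g), the implied growth is g = r − D₁/P₀.
g = 0.127 − 10.59/199.40 = 0.127 − 0.05311 = 0.07389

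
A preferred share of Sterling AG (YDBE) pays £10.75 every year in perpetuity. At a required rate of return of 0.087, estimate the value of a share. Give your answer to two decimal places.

Zero-growth DDM (perpetuity): P₀ = D/r = 10.75 / 0.087 = 123.5632

£123.56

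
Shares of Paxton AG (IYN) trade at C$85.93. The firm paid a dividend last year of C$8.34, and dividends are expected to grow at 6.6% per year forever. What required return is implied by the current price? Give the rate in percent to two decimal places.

16.95%

Rearranging the constant-growth DDM: r = D₁/P₀ + g.
D₁ = 8.34 × (1 + 0.066) = 8.8904.
r = 8.8904 / 85.93 + 0.066 = 0.10346 + 0.066 = 0.16946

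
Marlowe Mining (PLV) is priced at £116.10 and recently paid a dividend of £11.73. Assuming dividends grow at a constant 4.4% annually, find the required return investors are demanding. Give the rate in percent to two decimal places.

Rearranging the constant-growth DDM: r = D₁/P₀ + g.
D₁ = 11.73 × (1 + 0.044) = 12.2461.
r = 12.2461 / 116.10 + 0.044 = 0.10548 + 0.044 = 0.14948

14.95%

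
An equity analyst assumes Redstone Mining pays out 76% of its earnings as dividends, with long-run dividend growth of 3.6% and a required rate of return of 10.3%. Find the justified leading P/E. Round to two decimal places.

Justified leading P/E = b/(r−g) = 0.76/(0.103−0.036) = 11.3433

11.34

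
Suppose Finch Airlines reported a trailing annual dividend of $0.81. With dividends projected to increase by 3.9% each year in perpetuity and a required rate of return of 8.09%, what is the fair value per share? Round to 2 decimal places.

Gordon growth model: P₀ = D₁/(r − g). D₁ = 0.81 × (1 + 0.039) = 0.8416.
P₀ = 0.8416 / (0.0809 − 0.039) = 0.8416 / 0.0419 = 20.0857

$20.09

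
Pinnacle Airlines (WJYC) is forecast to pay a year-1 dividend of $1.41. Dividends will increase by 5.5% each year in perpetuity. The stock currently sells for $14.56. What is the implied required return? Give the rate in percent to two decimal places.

Rearranging the constant-growth DDM: r = D₁/P₀ + g.
r = 1.4100 / 14.56 + 0.055 = 0.09684 + 0.055 = 0.15184

15.18%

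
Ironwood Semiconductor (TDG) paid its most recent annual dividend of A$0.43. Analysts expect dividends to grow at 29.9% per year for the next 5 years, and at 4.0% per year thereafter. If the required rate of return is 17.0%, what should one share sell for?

Two-stage DDM. Project D₁…D_5 at 0.299, terminal growth 0.04, discount at r = 0.17.
D_1 = 0.5586
D_2 = 0.7256
D_3 = 0.9425
D_4 = 1.2243
D_5 = 1.5904
Terminal value at t=5: TV = D_6/(r−g) = 1.6540/(0.17−0.04) = 12.7234
P₀ = 0.5586/(1+0.17)^1 + 0.7256/(1+0.17)^2 + 0.9425/(1+0.17)^3 + 1.2243/(1+0.17)^4 + 1.5904/(1+0.17)^5 + 12.7234/(1+0.17)^5 = 8.7780

A$8.78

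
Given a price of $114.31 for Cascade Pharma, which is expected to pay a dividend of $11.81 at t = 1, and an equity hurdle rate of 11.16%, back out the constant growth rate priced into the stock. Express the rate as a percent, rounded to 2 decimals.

From P₀ = D₁/(r − g), the implied growth is g = r − D₁/P₀.
g = 0.1116 − 11.81/114.31 = 0.1116 − 0.10332 = 0.00828

0.83%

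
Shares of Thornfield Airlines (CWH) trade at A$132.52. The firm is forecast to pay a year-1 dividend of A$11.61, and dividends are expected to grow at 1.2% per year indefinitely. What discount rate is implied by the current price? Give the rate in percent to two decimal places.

9.96%

Rearranging the constant-growth DDM: r = D₁/P₀ + g.
r = 11.6100 / 132.52 + 0.012 = 0.08761 + 0.012 = 0.09961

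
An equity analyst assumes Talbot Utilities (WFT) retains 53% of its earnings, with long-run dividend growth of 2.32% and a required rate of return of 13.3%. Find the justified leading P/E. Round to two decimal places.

Payout ratio b = 1 − 0.53 = 0.47.
Justified leading P/E = b/(r−g) = 0.47/(0.133−0.0232) = 4.2805

4.28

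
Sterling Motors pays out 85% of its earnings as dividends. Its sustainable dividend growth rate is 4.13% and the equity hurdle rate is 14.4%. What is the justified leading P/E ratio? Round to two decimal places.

Justified leading P/E = b/(r−g) = 0.85/(0.144−0.0413) = 8.2765

8.28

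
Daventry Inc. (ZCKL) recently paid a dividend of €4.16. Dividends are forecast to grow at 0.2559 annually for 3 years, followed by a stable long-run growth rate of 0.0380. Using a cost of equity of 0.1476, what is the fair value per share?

Two-stage DDM. Project D₁…D_3 at 0.2559, terminal growth 0.038, discount at r = 0.1476.
D_1 = 5.2245
D_2 = 6.5615
D_3 = 8.2406
Terminal value at t=3: TV = D_4/(r−g) = 8.5537/(0.1476−0.038) = 78.0450
P₀ = 5.2245/(1+0.1476)^1 + 6.5615/(1+0.1476)^2 + 8.2406/(1+0.1476)^3 + 78.0450/(1+0.1476)^3 = 66.6257

€66.63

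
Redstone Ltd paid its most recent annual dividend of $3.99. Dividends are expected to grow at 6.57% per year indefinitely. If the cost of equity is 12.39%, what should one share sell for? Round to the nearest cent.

Gordon growth model: P₀ = D₁/(r − g). D₁ = 3.99 × (1 + 0.0657) = 4.2521.
P₀ = 4.2521 / (0.1239 − 0.0657) = 4.2521 / 0.0582 = 73.0609

$73.06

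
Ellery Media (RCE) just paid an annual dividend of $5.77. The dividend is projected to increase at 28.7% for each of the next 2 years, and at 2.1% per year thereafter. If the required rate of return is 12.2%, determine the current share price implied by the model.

$90.96

Two-stage DDM. Project D₁…D_2 at 0.287, terminal growth 0.021, discount at r = 0.122.
D_1 = 7.4260
D_2 = 9.5572
Terminal value at t=2: TV = D_3/(r−g) = 9.7580/(0.122−0.021) = 96.6134
P₀ = 7.4260/(1+0.122)^1 + 9.5572/(1+0.122)^2 + 96.6134/(1+0.122)^2 = 90.9556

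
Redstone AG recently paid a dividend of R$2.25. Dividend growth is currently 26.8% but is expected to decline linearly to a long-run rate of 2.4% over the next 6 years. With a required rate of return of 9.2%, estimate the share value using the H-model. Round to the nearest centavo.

R$58.10

H-model: P₀ = D₀[(1+g_L) + H(g_S−g_L)]/(r−g_L), with H = 6/2 = 3.
P₀ = 2.25 × [(1+0.024) + 3×(0.268−0.024)] / (0.092−0.024)
   = 2.25 × 1.7560 / 0.068 = 58.1029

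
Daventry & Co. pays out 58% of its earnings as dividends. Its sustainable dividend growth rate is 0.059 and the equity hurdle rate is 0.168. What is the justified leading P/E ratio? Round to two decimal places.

Justified leading P/E = b/(r−g) = 0.58/(0.168−0.059) = 5.3211

5.32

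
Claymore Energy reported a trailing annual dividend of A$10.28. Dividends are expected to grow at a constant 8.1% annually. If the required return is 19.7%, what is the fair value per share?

A$95.80

Gordon growth model: P₀ = D₁/(r − g). D₁ = 10.28 × (1 + 0.081) = 11.1127.
P₀ = 11.1127 / (0.197 − 0.081) = 11.1127 / 0.116 = 95.7990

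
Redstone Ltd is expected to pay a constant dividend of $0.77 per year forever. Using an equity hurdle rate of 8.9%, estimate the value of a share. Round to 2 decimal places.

Zero-growth DDM (perpetuity): P₀ = D/r = 0.77 / 0.089 = 8.6517

$8.65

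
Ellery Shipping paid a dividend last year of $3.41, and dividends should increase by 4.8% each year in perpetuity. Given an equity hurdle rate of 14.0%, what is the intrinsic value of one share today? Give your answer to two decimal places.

$38.84

Gordon growth model: P₀ = D₁/(r − g). D₁ = 3.41 × (1 + 0.048) = 3.5737.
P₀ = 3.5737 / (0.14 − 0.048) = 3.5737 / 0.092 = 38.8443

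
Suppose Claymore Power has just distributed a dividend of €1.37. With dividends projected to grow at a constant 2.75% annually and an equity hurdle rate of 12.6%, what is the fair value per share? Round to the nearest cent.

€14.29

Gordon growth model: P₀ = D₁/(r − g). D₁ = 1.37 × (1 + 0.0275) = 1.4077.
P₀ = 1.4077 / (0.126 − 0.0275) = 1.4077 / 0.0985 = 14.2911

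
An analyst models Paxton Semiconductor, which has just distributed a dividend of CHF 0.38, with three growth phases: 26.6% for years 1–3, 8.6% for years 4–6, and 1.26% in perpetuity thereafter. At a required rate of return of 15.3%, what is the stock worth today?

Three-stage DDM. Project D₁…D_6; terminal Gordon value at t=6 with g = 0.0126; discount at r = 0.153.
D_1 = 0.4811
D_2 = 0.6090
D_3 = 0.7711
D_4 = 0.8374
D_5 = 0.9094
D_6 = 0.9876
TV_6 = 1.0000/(0.153−0.0126) = 7.1227
P₀ = Σ Dₜ/(1+r)ᵗ + TV_6/(1+r)^6 = 5.7504

CHF 5.75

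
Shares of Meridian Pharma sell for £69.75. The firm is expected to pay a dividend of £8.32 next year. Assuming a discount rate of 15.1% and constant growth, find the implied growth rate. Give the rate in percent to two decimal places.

From P₀ = D₁/(r − g), the implied growth is g = r − D₁/P₀.
g = 0.151 − 8.32/69.75 = 0.151 − 0.11928 = 0.03172

3.17%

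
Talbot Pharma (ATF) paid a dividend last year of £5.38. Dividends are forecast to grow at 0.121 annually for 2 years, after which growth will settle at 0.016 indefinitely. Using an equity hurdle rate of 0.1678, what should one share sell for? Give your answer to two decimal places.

£43.30

Two-stage DDM. Project D₁…D_2 at 0.121, terminal growth 0.016, discount at r = 0.1678.
D_1 = 6.0310
D_2 = 6.7607
Terminal value at t=2: TV = D_3/(r−g) = 6.8689/(0.1678−0.016) = 45.2497
P₀ = 6.0310/(1+0.1678)^1 + 6.7607/(1+0.1678)^2 + 45.2497/(1+0.1678)^2 = 43.3020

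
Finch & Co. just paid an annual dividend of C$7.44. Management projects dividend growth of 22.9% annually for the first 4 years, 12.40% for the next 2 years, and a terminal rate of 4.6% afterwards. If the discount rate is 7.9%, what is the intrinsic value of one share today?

C$499.00

Three-stage DDM. Project D₁…D_6; terminal Gordon value at t=6 with g = 0.046; discount at r = 0.079.
D_1 = 9.1438
D_2 = 11.2377
D_3 = 13.8111
D_4 = 16.9739
D_5 = 19.0786
D_6 = 21.4444
TV_6 = 22.4308/(0.079−0.046) = 679.7212
P₀ = Σ Dₜ/(1+r)ᵗ + TV_6/(1+r)^6 = 499.0043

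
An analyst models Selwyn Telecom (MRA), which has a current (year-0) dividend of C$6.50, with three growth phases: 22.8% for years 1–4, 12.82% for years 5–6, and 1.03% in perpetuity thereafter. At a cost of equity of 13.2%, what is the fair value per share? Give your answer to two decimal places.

Three-stage DDM. Project D₁…D_6; terminal Gordon value at t=6 with g = 0.0103; discount at r = 0.132.
D_1 = 7.9820
D_2 = 9.8019
D_3 = 12.0367
D_4 = 14.7811
D_5 = 16.6760
D_6 = 18.8139
TV_6 = 19.0077/(0.132−0.0103) = 156.1848
P₀ = Σ Dₜ/(1+r)ᵗ + TV_6/(1+r)^6 = 124.1394

C$124.14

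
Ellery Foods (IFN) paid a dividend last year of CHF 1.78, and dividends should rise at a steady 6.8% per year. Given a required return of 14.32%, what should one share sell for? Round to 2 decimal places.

CHF 25.28

Gordon growth model: P₀ = D₁/(r − g). D₁ = 1.78 × (1 + 0.068) = 1.9010.
P₀ = 1.9010 / (0.1432 − 0.068) = 1.9010 / 0.0752 = 25.2798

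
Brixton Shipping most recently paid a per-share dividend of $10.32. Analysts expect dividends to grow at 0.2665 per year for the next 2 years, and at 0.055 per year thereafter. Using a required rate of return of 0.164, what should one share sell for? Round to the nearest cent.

$141.70

Two-stage DDM. Project D₁…D_2 at 0.2665, terminal growth 0.055, discount at r = 0.164.
D_1 = 13.0703
D_2 = 16.5535
Terminal value at t=2: TV = D_3/(r−g) = 17.4640/(0.164−0.055) = 160.2197
P₀ = 13.0703/(1+0.164)^1 + 16.5535/(1+0.164)^2 + 160.2197/(1+0.164)^2 = 141.6987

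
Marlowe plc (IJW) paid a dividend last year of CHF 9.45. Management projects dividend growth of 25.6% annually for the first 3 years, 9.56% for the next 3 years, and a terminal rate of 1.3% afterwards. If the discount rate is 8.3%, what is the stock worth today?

Three-stage DDM. Project D₁…D_6; terminal Gordon value at t=6 with g = 0.013; discount at r = 0.083.
D_1 = 11.8692
D_2 = 14.9077
D_3 = 18.7241
D_4 = 20.5141
D_5 = 22.4753
D_6 = 24.6239
TV_6 = 24.9440/(0.083−0.013) = 356.3430
P₀ = Σ Dₜ/(1+r)ᵗ + TV_6/(1+r)^6 = 304.5193

CHF 304.52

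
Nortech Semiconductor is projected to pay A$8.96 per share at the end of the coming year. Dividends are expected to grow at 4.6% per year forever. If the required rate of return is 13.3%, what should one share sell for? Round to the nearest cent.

Gordon growth model: P₀ = D₁/(r − g), with D₁ = 8.96 given directly.
P₀ = 8.9600 / (0.133 − 0.046) = 8.9600 / 0.087 = 102.9885

A$102.99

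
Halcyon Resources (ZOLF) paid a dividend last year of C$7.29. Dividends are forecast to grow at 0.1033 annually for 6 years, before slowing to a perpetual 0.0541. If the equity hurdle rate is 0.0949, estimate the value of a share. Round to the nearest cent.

Two-stage DDM. Project D₁…D_6 at 0.1033, terminal growth 0.0541, discount at r = 0.0949.
D_1 = 8.0431
D_2 = 8.8739
D_3 = 9.7906
D_4 = 10.8019
D_5 = 11.9178
D_6 = 13.1489
Terminal value at t=6: TV = D_7/(r−g) = 13.8602/(0.0949−0.0541) = 339.7120
P₀ = 8.0431/(1+0.0949)^1 + 8.8739/(1+0.0949)^2 + 9.7906/(1+0.0949)^3 + 10.8019/(1+0.0949)^4 + 11.9178/(1+0.0949)^5 + 13.1489/(1+0.0949)^6 + 339.7120/(1+0.0949)^6 = 242.1102

C$242.11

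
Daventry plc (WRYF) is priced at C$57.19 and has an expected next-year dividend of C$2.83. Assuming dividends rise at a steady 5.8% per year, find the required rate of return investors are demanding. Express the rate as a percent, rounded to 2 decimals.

Rearranging the constant-growth DDM: r = D₁/P₀ + g.
r = 2.8300 / 57.19 + 0.058 = 0.04948 + 0.058 = 0.10748

10.75%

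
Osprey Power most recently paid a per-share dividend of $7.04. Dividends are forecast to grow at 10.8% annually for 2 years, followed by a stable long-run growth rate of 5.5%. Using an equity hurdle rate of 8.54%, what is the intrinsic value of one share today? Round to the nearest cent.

Two-stage DDM. Project D₁…D_2 at 0.108, terminal growth 0.055, discount at r = 0.0854.
D_1 = 7.8003
D_2 = 8.6428
Terminal value at t=2: TV = D_3/(r−g) = 9.1181/(0.0854−0.055) = 299.9377
P₀ = 7.8003/(1+0.0854)^1 + 8.6428/(1+0.0854)^2 + 299.9377/(1+0.0854)^2 = 269.1187

$269.12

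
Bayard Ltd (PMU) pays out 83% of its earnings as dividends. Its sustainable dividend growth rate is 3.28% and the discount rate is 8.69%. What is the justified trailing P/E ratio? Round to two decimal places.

Justified trailing P/E = b(1+g)/(r−g) = 0.83×(1+0.0328)/(0.0869−0.0328) = 15.8452

15.85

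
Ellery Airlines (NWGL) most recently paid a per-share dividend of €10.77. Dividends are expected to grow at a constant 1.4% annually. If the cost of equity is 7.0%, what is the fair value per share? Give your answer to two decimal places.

Gordon growth model: P₀ = D₁/(r − g). D₁ = 10.77 × (1 + 0.014) = 10.9208.
P₀ = 10.9208 / (0.07 − 0.014) = 10.9208 / 0.056 = 195.0139

€195.01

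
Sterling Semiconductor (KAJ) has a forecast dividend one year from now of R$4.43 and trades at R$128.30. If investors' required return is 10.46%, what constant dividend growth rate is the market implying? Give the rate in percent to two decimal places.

7.01%

From P₀ = D₁/(r − g), the implied growth is g = r − D₁/P₀.
g = 0.1046 − 4.43/128.30 = 0.1046 − 0.03453 = 0.07007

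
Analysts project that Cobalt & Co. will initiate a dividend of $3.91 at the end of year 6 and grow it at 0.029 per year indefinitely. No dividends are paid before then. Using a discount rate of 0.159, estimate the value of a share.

$14.38

Deferred-dividend DDM. At t=5 the remaining stream is a growing perpetuity with first payment D_6 = 3.91.
V_5 = D_6/(r−g) = 3.91/(0.159−0.029) = 30.0769
P₀ = V_5/(1+r)^5 = 30.0769/(1+0.159)^5 = 14.3819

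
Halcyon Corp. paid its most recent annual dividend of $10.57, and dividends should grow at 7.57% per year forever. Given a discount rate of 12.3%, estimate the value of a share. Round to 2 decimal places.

$240.38

Gordon growth model: P₀ = D₁/(r − g). D₁ = 10.57 × (1 + 0.0757) = 11.3701.
P₀ = 11.3701 / (0.123 − 0.0757) = 11.3701 / 0.0473 = 240.3837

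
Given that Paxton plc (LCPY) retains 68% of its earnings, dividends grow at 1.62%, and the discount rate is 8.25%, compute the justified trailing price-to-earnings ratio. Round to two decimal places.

4.90

Payout ratio b = 1 − 0.68 = 0.32.
Justified trailing P/E = b(1+g)/(r−g) = 0.32×(1+0.0162)/(0.0825−0.0162) = 4.9047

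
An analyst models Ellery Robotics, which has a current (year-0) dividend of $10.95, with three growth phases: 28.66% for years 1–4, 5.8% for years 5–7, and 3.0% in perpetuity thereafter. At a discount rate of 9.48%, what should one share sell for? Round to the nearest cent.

Three-stage DDM. Project D₁…D_7; terminal Gordon value at t=7 with g = 0.03; discount at r = 0.0948.
D_1 = 14.0883
D_2 = 18.1260
D_3 = 23.3209
D_4 = 30.0046
D_5 = 31.7449
D_6 = 33.5861
D_7 = 35.5341
TV_7 = 36.6001/(0.0948−0.03) = 564.8167
P₀ = Σ Dₜ/(1+r)ᵗ + TV_7/(1+r)^7 = 424.8028

$424.80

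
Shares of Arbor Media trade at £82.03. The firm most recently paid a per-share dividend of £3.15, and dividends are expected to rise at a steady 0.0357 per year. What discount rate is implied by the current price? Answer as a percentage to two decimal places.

Rearranging the constant-growth DDM: r = D₁/P₀ + g.
D₁ = 3.15 × (1 + 0.0357) = 3.2625.
r = 3.2625 / 82.03 + 0.0357 = 0.03977 + 0.0357 = 0.07547

7.55%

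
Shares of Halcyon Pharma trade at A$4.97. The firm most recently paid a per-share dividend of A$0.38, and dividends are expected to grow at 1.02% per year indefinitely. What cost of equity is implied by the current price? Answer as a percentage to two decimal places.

Rearranging the constant-growth DDM: r = D₁/P₀ + g.
D₁ = 0.38 × (1 + 0.0102) = 0.3839.
r = 0.3839 / 4.97 + 0.0102 = 0.07724 + 0.0102 = 0.08744

8.74%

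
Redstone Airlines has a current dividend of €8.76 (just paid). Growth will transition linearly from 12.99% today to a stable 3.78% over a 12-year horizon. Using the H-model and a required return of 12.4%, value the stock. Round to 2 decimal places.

€161.62

H-model: P₀ = D₀[(1+g_L) + H(g_S−g_L)]/(r−g_L), with H = 12/2 = 6.
P₀ = 8.76 × [(1+0.0378) + 6×(0.1299−0.0378)] / (0.124−0.0378)
   = 8.76 × 1.5904 / 0.0862 = 161.6230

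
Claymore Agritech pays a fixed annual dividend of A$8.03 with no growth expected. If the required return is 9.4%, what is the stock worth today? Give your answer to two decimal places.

A$85.43

Zero-growth DDM (perpetuity): P₀ = D/r = 8.03 / 0.094 = 85.4255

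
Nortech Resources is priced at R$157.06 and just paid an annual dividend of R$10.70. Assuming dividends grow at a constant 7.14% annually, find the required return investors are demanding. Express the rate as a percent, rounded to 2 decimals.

14.44%

Rearranging the constant-growth DDM: r = D₁/P₀ + g.
D₁ = 10.70 × (1 + 0.0714) = 11.4640.
r = 11.4640 / 157.06 + 0.0714 = 0.07299 + 0.0714 = 0.14439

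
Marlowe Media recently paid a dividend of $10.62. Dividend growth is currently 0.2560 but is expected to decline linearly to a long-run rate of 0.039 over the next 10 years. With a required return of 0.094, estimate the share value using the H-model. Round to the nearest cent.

$410.13

H-model: P₀ = D₀[(1+g_L) + H(g_S−g_L)]/(r−g_L), with H = 10/2 = 5.
P₀ = 10.62 × [(1+0.039) + 5×(0.256−0.039)] / (0.094−0.039)
   = 10.62 × 2.1240 / 0.055 = 410.1251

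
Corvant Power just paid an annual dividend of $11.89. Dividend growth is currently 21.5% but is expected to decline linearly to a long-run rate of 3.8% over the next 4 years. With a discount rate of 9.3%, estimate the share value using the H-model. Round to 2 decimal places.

$300.93

H-model: P₀ = D₀[(1+g_L) + H(g_S−g_L)]/(r−g_L), with H = 4/2 = 2.
P₀ = 11.89 × [(1+0.038) + 2×(0.215−0.038)] / (0.093−0.038)
   = 11.89 × 1.3920 / 0.055 = 300.9251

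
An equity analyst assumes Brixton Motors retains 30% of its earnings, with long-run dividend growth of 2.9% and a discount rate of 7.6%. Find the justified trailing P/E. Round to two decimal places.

Payout ratio b = 1 − 0.30 = 0.70.
Justified trailing P/E = b(1+g)/(r−g) = 0.70×(1+0.029)/(0.076−0.029) = 15.3255

15.33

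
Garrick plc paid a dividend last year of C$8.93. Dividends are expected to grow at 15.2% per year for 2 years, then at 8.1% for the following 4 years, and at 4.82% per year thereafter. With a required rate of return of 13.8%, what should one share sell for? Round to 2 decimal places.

C$137.41

Three-stage DDM. Project D₁…D_6; terminal Gordon value at t=6 with g = 0.0482; discount at r = 0.138.
D_1 = 10.2874
D_2 = 11.8510
D_3 = 12.8110
D_4 = 13.8487
D_5 = 14.9704
D_6 = 16.1830
TV_6 = 16.9630/(0.138−0.0482) = 188.8978
P₀ = Σ Dₜ/(1+r)ᵗ + TV_6/(1+r)^6 = 137.4063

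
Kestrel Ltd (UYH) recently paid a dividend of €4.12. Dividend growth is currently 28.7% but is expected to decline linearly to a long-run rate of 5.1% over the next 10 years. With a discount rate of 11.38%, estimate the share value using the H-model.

H-model: P₀ = D₀[(1+g_L) + H(g_S−g_L)]/(r−g_L), with H = 10/2 = 5.
P₀ = 4.12 × [(1+0.051) + 5×(0.287−0.051)] / (0.1138−0.051)
   = 4.12 × 2.2310 / 0.0628 = 146.3650

€146.36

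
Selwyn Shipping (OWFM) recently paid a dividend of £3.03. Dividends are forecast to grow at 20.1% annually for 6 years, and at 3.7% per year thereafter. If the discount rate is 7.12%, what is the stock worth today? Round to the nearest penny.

£210.14

Two-stage DDM. Project D₁…D_6 at 0.201, terminal growth 0.037, discount at r = 0.0712.
D_1 = 3.6390
D_2 = 4.3705
D_3 = 5.2489
D_4 = 6.3040
D_5 = 7.5711
D_6 = 9.0929
Terminal value at t=6: TV = D_7/(r−g) = 9.4293/(0.0712−0.037) = 275.7105
P₀ = 3.6390/(1+0.0712)^1 + 4.3705/(1+0.0712)^2 + 5.2489/(1+0.0712)^3 + 6.3040/(1+0.0712)^4 + 7.5711/(1+0.0712)^5 + 9.0929/(1+0.0712)^6 + 275.7105/(1+0.0712)^6 = 210.1364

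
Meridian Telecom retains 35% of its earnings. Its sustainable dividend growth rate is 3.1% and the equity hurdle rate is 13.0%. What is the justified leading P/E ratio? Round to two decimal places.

Payout ratio b = 1 − 0.35 = 0.65.
Justified leading P/E = b/(r−g) = 0.65/(0.13−0.031) = 6.5657

6.57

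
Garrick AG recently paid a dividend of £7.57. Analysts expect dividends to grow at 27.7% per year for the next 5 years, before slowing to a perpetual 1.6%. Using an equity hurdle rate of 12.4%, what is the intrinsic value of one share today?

Two-stage DDM. Project D₁…D_5 at 0.277, terminal growth 0.016, discount at r = 0.124.
D_1 = 9.6669
D_2 = 12.3446
D_3 = 15.7641
D_4 = 20.1307
D_5 = 25.7069
Terminal value at t=5: TV = D_6/(r−g) = 26.1182/(0.124−0.016) = 241.8356
P₀ = 9.6669/(1+0.124)^1 + 12.3446/(1+0.124)^2 + 15.7641/(1+0.124)^3 + 20.1307/(1+0.124)^4 + 25.7069/(1+0.124)^5 + 241.8356/(1+0.124)^5 = 191.2138

£191.21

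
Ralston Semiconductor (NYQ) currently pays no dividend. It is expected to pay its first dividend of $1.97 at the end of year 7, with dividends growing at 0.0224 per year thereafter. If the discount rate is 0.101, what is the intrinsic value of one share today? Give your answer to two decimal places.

Deferred-dividend DDM. At t=6 the remaining stream is a growing perpetuity with first payment D_7 = 1.97.
V_6 = D_7/(r−g) = 1.97/(0.101−0.0224) = 25.0636
P₀ = V_6/(1+r)^6 = 25.0636/(1+0.101)^6 = 14.0708

$14.07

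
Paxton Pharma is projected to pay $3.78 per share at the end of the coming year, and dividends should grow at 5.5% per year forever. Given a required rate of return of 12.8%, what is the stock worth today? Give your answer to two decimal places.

Gordon growth model: P₀ = D₁/(r − g), with D₁ = 3.78 given directly.
P₀ = 3.7800 / (0.128 − 0.055) = 3.7800 / 0.073 = 51.7808

$51.78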